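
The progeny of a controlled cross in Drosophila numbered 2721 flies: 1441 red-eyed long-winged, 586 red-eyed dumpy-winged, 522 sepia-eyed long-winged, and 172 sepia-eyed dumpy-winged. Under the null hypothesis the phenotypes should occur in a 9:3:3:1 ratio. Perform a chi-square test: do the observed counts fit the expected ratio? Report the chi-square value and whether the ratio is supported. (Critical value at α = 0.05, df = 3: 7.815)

Expected counts for N = 2721 under a 9:3:3:1 ratio (total parts = 16):
  red-eyed long-winged: 2721 × 9/16 = 1530.5625
  red-eyed dumpy-winged: 2721 × 3/16 = 510.1875
  sepia-eyed long-winged: 2721 × 3/16 = 510.1875
  sepia-eyed dumpy-winged: 2721 × 1/16 = 170.0625
χ² = Σ (O − E)² / E
  red-eyed long-winged: (1441 − 1530.5625)² / 1530.5625 = 5.2408
  red-eyed dumpy-winged: (586 − 510.1875)² / 510.1875 = 11.2655
  sepia-eyed long-winged: (522 − 510.1875)² / 510.1875 = 0.2735
  sepia-eyed dumpy-winged: (172 − 170.0625)² / 170.0625 = 0.0221
χ² = 5.2408 + 11.2655 + 0.2735 + 0.0221 = 16.8019 ≈ 16.802
Degrees of freedom = 4 − 1 = 3; critical value at α = 0.05 is 7.815.
Since 16.802 > 7.815, we reject the null hypothesis — the data do not fit the 9:3:3:1 ratio.

16.802; not consistent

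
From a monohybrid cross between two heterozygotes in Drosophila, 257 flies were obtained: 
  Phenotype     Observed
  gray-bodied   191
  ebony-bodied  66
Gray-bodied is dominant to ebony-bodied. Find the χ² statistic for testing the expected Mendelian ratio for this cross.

0.064

For a monohybrid cross between heterozygotes with complete dominance, the expected phenotypic ratio is 3:1.
The 3:1 ratio has 4 parts, so with N = 257 the expected counts are:
  gray-bodied: 257 × 3/4 = 192.75
  ebony-bodied: 257 × 1/4 = 64.25
χ² = Σ (O − E)² / E
  gray-bodied: (191 − 192.75)² / 192.75 = 0.0159
  ebony-bodied: (66 − 64.25)² / 64.25 = 0.0477
χ² = 0.0159 + 0.0477 = 0.0636 ≈ 0.064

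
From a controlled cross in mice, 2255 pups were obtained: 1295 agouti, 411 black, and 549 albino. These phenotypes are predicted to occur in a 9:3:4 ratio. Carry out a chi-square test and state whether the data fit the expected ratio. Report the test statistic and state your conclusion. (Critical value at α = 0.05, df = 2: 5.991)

1.272; consistent

Under the 9:3:4 hypothesis (Σ ratio = 16, N = 2255):
  agouti: 2255 × 9/16 = 1268.4375
  black: 2255 × 3/16 = 422.8125
  albino: 2255 × 4/16 = 563.75
χ² = Σ (O − E)² / E
  agouti: (1295 − 1268.4375)² / 1268.4375 = 0.5562
  black: (411 − 422.8125)² / 422.8125 = 0.3300
  albino: (549 − 563.75)² / 563.75 = 0.3859
χ² = 0.5562 + 0.3300 + 0.3859 = 1.2721 ≈ 1.272
Degrees of freedom = 3 − 1 = 2; critical value at α = 0.05 is 5.991.
Since 1.272 < 5.991, we fail to reject the null hypothesis — the data are consistent with the 9:3:4 ratio.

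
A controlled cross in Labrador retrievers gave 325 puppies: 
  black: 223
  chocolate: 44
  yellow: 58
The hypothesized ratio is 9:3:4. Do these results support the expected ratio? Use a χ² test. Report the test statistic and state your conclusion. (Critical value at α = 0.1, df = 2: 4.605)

20.195; not consistent

Under the 9:3:4 hypothesis (Σ ratio = 16, N = 325):
  black: 325 × 9/16 = 182.8125
  chocolate: 325 × 3/16 = 60.9375
  yellow: 325 × 4/16 = 81.25
χ² = Σ (O − E)² / E
  black: (223 − 182.8125)² / 182.8125 = 8.8344
  chocolate: (44 − 60.9375)² / 60.9375 = 4.7078
  yellow: (58 − 81.25)² / 81.25 = 6.6531
χ² = 8.8344 + 4.7078 + 6.6531 = 20.1953 ≈ 20.195
Degrees of freedom = 3 − 1 = 2; critical value at α = 0.1 is 4.605.
Since 20.195 > 4.605, we reject the null hypothesis — the data do not fit the 9:3:4 ratio.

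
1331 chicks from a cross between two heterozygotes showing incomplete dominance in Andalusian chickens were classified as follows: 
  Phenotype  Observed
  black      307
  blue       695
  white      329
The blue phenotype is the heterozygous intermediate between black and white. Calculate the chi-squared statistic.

With incomplete dominance, a heterozygote × heterozygote cross gives a 1:2:1 phenotypic ratio.
Total ratio parts = 4. Expected numbers out of 1331:
  black: 1331 × 1/4 = 332.75
  blue: 1331 × 2/4 = 665.5
  white: 1331 × 1/4 = 332.75
χ² = Σ (O − E)² / E
  black: (307 − 332.75)² / 332.75 = 1.9927
  blue: (695 − 665.5)² / 665.5 = 1.3077
  white: (329 − 332.75)² / 332.75 = 0.0423
χ² = 1.9927 + 1.3077 + 0.0423 = 3.3427 ≈ 3.343

3.343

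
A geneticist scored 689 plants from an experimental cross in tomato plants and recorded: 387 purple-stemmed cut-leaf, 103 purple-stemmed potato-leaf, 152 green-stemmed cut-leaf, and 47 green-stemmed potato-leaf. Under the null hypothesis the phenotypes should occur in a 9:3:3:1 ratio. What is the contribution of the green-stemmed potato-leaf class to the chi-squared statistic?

0.360

Expected counts for N = 689 under a 9:3:3:1 ratio (total parts = 16):
  purple-stemmed cut-leaf: 689 × 9/16 = 387.5625
  purple-stemmed potato-leaf: 689 × 3/16 = 129.1875
  green-stemmed cut-leaf: 689 × 3/16 = 129.1875
  green-stemmed potato-leaf: 689 × 1/16 = 43.0625
Contribution of green-stemmed potato-leaf: (47 − 43.0625)² / 43.0625 = 0.3600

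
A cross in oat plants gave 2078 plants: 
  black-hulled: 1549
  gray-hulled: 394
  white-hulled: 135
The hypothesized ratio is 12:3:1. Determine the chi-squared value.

Under the 12:3:1 hypothesis (Σ ratio = 16, N = 2078):
  black-hulled: 2078 × 12/16 = 1558.5
  gray-hulled: 2078 × 3/16 = 389.625
  white-hulled: 2078 × 1/16 = 129.875
χ² = Σ (O − E)² / E
  black-hulled: (1549 − 1558.5)² / 1558.5 = 0.0579
  gray-hulled: (394 − 389.625)² / 389.625 = 0.0491
  white-hulled: (135 − 129.875)² / 129.875 = 0.2022
χ² = 0.0579 + 0.0491 + 0.2022 = 0.3092 ≈ 0.309

0.309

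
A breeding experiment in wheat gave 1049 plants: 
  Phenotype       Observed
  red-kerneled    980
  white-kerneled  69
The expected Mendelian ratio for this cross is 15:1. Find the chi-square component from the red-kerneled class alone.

0.012

Under the 15:1 hypothesis (Σ ratio = 16, N = 1049):
  red-kerneled: 1049 × 15/16 = 983.4375
  white-kerneled: 1049 × 1/16 = 65.5625
Contribution of red-kerneled: (980 − 983.4375)² / 983.4375 = 0.0120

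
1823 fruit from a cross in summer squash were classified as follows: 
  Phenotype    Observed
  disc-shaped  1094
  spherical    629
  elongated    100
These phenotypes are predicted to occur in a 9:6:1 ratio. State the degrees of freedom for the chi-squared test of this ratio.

2

A goodness-of-fit test with 3 phenotype classes has df = 3 − 1 = 2.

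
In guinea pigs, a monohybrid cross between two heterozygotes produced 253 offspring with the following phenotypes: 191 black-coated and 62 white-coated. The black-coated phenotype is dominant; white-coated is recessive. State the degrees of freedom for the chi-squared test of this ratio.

For a monohybrid cross between heterozygotes with complete dominance, the expected phenotypic ratio is 3:1.
A goodness-of-fit test with 2 phenotype classes has df = 2 − 1 = 1.

1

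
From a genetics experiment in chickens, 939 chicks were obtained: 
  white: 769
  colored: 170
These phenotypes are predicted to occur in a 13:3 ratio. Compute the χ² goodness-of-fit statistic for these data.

0.257

Expected counts for N = 939 under a 13:3 ratio (total parts = 16):
  white: 939 × 13/16 = 762.9375
  colored: 939 × 3/16 = 176.0625
χ² = Σ (O − E)² / E
  white: (769 − 762.9375)² / 762.9375 = 0.0482
  colored: (170 − 176.0625)² / 176.0625 = 0.2088
χ² = 0.0482 + 0.2088 = 0.257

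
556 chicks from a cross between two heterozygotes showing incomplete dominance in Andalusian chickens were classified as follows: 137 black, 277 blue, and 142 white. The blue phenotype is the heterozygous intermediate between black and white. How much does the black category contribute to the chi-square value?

With incomplete dominance, a heterozygote × heterozygote cross gives a 1:2:1 phenotypic ratio.
Total ratio parts = 4. Expected numbers out of 556:
  black: 556 × 1/4 = 139
  blue: 556 × 2/4 = 278
  white: 556 × 1/4 = 139
Contribution of black: (137 − 139)² / 139 = 0.0288

0.029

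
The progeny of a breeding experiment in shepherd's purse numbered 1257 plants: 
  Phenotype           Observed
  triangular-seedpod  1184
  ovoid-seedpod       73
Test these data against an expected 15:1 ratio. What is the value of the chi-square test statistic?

The 15:1 ratio has 16 parts, so with N = 1257 the expected counts are:
  triangular-seedpod: 1257 × 15/16 = 1178.4375
  ovoid-seedpod: 1257 × 1/16 = 78.5625
χ² = Σ (O − E)² / E
  triangular-seedpod: (1184 − 1178.4375)² / 1178.4375 = 0.0263
  ovoid-seedpod: (73 − 78.5625)² / 78.5625 = 0.3938
χ² = 0.0263 + 0.3938 = 0.4201 ≈ 0.420

0.420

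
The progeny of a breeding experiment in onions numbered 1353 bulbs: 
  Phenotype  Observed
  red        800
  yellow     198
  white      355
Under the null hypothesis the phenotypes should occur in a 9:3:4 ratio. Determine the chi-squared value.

Expected counts for N = 1353 under a 9:3:4 ratio (total parts = 16):
  red: 1353 × 9/16 = 761.0625
  yellow: 1353 × 3/16 = 253.6875
  white: 1353 × 4/16 = 338.25
χ² = Σ (O − E)² / E
  red: (800 − 761.0625)² / 761.0625 = 1.9921
  yellow: (198 − 253.6875)² / 253.6875 = 12.2241
  white: (355 − 338.25)² / 338.25 = 0.8295
χ² = 1.9921 + 12.2241 + 0.8295 = 15.0457 ≈ 15.046

15.046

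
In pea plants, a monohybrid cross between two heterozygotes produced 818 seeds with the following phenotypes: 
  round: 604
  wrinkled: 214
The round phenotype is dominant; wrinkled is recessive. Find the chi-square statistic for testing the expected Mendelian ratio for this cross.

0.588

For a monohybrid cross between heterozygotes with complete dominance, the expected phenotypic ratio is 3:1.
The 3:1 ratio has 4 parts, so with N = 818 the expected counts are:
  round: 818 × 3/4 = 613.5
  wrinkled: 818 × 1/4 = 204.5
χ² = Σ (O − E)² / E
  round: (604 − 613.5)² / 613.5 = 0.1471
  wrinkled: (214 − 204.5)² / 204.5 = 0.4413
χ² = 0.1471 + 0.4413 = 0.5884 ≈ 0.588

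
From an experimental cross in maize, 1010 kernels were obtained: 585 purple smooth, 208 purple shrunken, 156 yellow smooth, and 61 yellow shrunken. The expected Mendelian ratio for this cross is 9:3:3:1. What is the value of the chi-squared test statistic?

Expected counts for N = 1010 under a 9:3:3:1 ratio (total parts = 16):
  purple smooth: 1010 × 9/16 = 568.125
  purple shrunken: 1010 × 3/16 = 189.375
  yellow smooth: 1010 × 3/16 = 189.375
  yellow shrunken: 1010 × 1/16 = 63.125
χ² = Σ (O − E)² / E
  purple smooth: (585 − 568.125)² / 568.125 = 0.5012
  purple shrunken: (208 − 189.375)² / 189.375 = 1.8318
  yellow smooth: (156 − 189.375)² / 189.375 = 5.8819
  yellow shrunken: (61 − 63.125)² / 63.125 = 0.0715
χ² = 0.5012 + 1.8318 + 5.8819 + 0.0715 = 8.2864 ≈ 8.286

8.286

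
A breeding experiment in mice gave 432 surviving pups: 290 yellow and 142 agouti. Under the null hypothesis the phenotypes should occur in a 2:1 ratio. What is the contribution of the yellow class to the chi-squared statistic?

0.014

The 2:1 ratio has 3 parts, so with N = 432 the expected counts are:
  yellow: 432 × 2/3 = 288
  agouti: 432 × 1/3 = 144
Contribution of yellow: (290 − 288)² / 288 = 0.0139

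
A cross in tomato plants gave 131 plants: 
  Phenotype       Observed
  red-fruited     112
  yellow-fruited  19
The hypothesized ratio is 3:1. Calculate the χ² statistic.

7.697

Total ratio parts = 4. Expected numbers out of 131:
  red-fruited: 131 × 3/4 = 98.25
  yellow-fruited: 131 × 1/4 = 32.75
χ² = Σ (O − E)² / E
  red-fruited: (112 − 98.25)² / 98.25 = 1.9243
  yellow-fruited: (19 − 32.75)² / 32.75 = 5.7729
χ² = 1.9243 + 5.7729 = 7.6972 ≈ 7.697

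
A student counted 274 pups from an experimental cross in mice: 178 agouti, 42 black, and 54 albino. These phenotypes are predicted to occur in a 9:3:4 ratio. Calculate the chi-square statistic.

Under the 9:3:4 hypothesis (Σ ratio = 16, N = 274):
  agouti: 274 × 9/16 = 154.125
  black: 274 × 3/16 = 51.375
  albino: 274 × 4/16 = 68.5
χ² = Σ (O − E)² / E
  agouti: (178 − 154.125)² / 154.125 = 3.6984
  black: (42 − 51.375)² / 51.375 = 1.7108
  albino: (54 − 68.5)² / 68.5 = 3.0693
χ² = 3.6984 + 1.7108 + 3.0693 = 8.4785 ≈ 8.479

8.479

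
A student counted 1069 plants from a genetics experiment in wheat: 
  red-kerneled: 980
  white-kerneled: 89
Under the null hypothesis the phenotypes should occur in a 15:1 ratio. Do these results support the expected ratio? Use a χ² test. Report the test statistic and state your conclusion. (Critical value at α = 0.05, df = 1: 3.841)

7.859; not consistent

Total ratio parts = 16. Expected numbers out of 1069:
  red-kerneled: 1069 × 15/16 = 1002.1875
  white-kerneled: 1069 × 1/16 = 66.8125
χ² = Σ (O − E)² / E
  red-kerneled: (980 − 1002.1875)² / 1002.1875 = 0.4912
  white-kerneled: (89 − 66.8125)² / 66.8125 = 7.3682
χ² = 0.4912 + 7.3682 = 7.8594 ≈ 7.859
Degrees of freedom = 2 − 1 = 1; critical value at α = 0.05 is 3.841.
Since 7.859 > 3.841, we reject the null hypothesis — the data do not fit the 15:1 ratio.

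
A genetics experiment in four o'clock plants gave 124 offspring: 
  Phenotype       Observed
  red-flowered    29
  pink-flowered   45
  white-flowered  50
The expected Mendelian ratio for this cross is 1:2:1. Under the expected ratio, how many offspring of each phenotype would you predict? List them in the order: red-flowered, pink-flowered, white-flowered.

31, 62, 31

Total ratio parts = 4. Expected numbers out of 124:
  red-flowered: 124 × 1/4 = 31
  pink-flowered: 124 × 2/4 = 62
  white-flowered: 124 × 1/4 = 31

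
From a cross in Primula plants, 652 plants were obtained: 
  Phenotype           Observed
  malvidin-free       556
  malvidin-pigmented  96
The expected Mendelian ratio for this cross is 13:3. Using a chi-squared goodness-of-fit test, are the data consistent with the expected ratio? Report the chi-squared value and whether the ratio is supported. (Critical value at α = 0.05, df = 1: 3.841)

Total ratio parts = 16. Expected numbers out of 652:
  malvidin-free: 652 × 13/16 = 529.75
  malvidin-pigmented: 652 × 3/16 = 122.25
χ² = Σ (O − E)² / E
  malvidin-free: (556 − 529.75)² / 529.75 = 1.3007
  malvidin-pigmented: (96 − 122.25)² / 122.25 = 5.6365
χ² = 1.3007 + 5.6365 = 6.9372 ≈ 6.937
Degrees of freedom = 2 − 1 = 1; critical value at α = 0.05 is 3.841.
Since 6.937 > 3.841, we reject the null hypothesis — the data do not fit the 13:3 ratio.

6.937; not consistent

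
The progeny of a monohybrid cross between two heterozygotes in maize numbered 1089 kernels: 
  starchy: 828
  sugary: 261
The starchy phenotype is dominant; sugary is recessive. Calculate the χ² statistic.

For a monohybrid cross between heterozygotes with complete dominance, the expected phenotypic ratio is 3:1.
Expected counts for N = 1089 under a 3:1 ratio (total parts = 4):
  starchy: 1089 × 3/4 = 816.75
  sugary: 1089 × 1/4 = 272.25
χ² = Σ (O − E)² / E
  starchy: (828 − 816.75)² / 816.75 = 0.1550
  sugary: (261 − 272.25)² / 272.25 = 0.4649
χ² = 0.1550 + 0.4649 = 0.6199 ≈ 0.620

0.620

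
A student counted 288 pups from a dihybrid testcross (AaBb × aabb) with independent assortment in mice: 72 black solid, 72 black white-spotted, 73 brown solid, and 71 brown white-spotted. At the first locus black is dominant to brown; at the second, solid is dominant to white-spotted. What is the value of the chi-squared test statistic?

0.028

A dihybrid testcross with independent assortment gives a 1:1:1:1 ratio.
Expected counts for N = 288 under a 1:1:1:1 ratio (total parts = 4):
  black solid: 288 × 1/4 = 72
  black white-spotted: 288 × 1/4 = 72
  brown solid: 288 × 1/4 = 72
  brown white-spotted: 288 × 1/4 = 72
χ² = Σ (O − E)² / E
  black solid: (72 − 72)² / 72 = 0.0000
  black white-spotted: (72 − 72)² / 72 = 0.0000
  brown solid: (73 − 72)² / 72 = 0.0139
  brown white-spotted: (71 − 72)² / 72 = 0.0139
χ² = 0.0000 + 0.0000 + 0.0139 + 0.0139 = 0.0278 ≈ 0.028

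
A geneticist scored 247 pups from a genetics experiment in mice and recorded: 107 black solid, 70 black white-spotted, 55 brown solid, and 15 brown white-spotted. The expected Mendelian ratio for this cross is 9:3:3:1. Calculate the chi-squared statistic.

21.099

Under the 9:3:3:1 hypothesis (Σ ratio = 16, N = 247):
  black solid: 247 × 9/16 = 138.9375
  black white-spotted: 247 × 3/16 = 46.3125
  brown solid: 247 × 3/16 = 46.3125
  brown white-spotted: 247 × 1/16 = 15.4375
χ² = Σ (O − E)² / E
  black solid: (107 − 138.9375)² / 138.9375 = 7.3415
  black white-spotted: (70 − 46.3125)² / 46.3125 = 12.1155
  brown solid: (55 − 46.3125)² / 46.3125 = 1.6296
  brown white-spotted: (15 − 15.4375)² / 15.4375 = 0.0124
χ² = 7.3415 + 12.1155 + 1.6296 + 0.0124 = 21.099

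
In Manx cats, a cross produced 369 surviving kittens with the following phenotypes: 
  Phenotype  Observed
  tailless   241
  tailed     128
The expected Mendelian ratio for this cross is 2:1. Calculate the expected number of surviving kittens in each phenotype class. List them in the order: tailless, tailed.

246, 123

Expected counts for N = 369 under a 2:1 ratio (total parts = 3):
  tailless: 369 × 2/3 = 246
  tailed: 369 × 1/3 = 123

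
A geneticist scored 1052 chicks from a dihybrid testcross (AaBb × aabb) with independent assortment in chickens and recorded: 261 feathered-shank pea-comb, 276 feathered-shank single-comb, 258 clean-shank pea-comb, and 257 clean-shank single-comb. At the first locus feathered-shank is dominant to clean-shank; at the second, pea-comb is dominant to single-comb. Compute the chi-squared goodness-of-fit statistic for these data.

0.890

A dihybrid testcross with independent assortment gives a 1:1:1:1 ratio.
Expected counts for N = 1052 under a 1:1:1:1 ratio (total parts = 4):
  feathered-shank pea-comb: 1052 × 1/4 = 263
  feathered-shank single-comb: 1052 × 1/4 = 263
  clean-shank pea-comb: 1052 × 1/4 = 263
  clean-shank single-comb: 1052 × 1/4 = 263
χ² = Σ (O − E)² / E
  feathered-shank pea-comb: (261 − 263)² / 263 = 0.0152
  feathered-shank single-comb: (276 − 263)² / 263 = 0.6426
  clean-shank pea-comb: (258 − 263)² / 263 = 0.0951
  clean-shank single-comb: (257 − 263)² / 263 = 0.1369
χ² = 0.0152 + 0.6426 + 0.0951 + 0.1369 = 0.8898 ≈ 0.890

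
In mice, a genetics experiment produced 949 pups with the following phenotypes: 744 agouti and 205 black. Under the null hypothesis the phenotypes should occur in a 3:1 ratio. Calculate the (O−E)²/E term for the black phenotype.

4.384

Total ratio parts = 4. Expected numbers out of 949:
  agouti: 949 × 3/4 = 711.75
  black: 949 × 1/4 = 237.25
Contribution of black: (205 − 237.25)² / 237.25 = 4.3838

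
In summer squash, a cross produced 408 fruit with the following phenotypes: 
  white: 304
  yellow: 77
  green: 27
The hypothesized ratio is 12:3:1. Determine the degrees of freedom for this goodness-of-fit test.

2

A goodness-of-fit test with 3 phenotype classes has df = 3 − 1 = 2.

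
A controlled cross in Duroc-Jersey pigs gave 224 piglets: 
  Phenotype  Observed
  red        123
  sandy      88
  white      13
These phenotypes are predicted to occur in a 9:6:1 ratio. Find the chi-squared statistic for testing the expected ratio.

0.333

Total ratio parts = 16. Expected numbers out of 224:
  red: 224 × 9/16 = 126
  sandy: 224 × 6/16 = 84
  white: 224 × 1/16 = 14
χ² = Σ (O − E)² / E
  red: (123 − 126)² / 126 = 0.0714
  sandy: (88 − 84)² / 84 = 0.1905
  white: (13 − 14)² / 14 = 0.0714
χ² = 0.0714 + 0.1905 + 0.0714 = 0.3333 ≈ 0.333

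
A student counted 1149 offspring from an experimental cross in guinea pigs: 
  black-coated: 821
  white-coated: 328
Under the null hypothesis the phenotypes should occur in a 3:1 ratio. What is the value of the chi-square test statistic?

The 3:1 ratio has 4 parts, so with N = 1149 the expected counts are:
  black-coated: 1149 × 3/4 = 861.75
  white-coated: 1149 × 1/4 = 287.25
χ² = Σ (O − E)² / E
  black-coated: (821 − 861.75)² / 861.75 = 1.9270
  white-coated: (328 − 287.25)² / 287.25 = 5.7809
χ² = 1.9270 + 5.7809 = 7.7079 ≈ 7.708

7.708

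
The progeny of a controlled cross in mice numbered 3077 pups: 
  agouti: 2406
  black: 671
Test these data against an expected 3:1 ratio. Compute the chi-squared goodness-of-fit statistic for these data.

16.732

Total ratio parts = 4. Expected numbers out of 3077:
  agouti: 3077 × 3/4 = 2307.75
  black: 3077 × 1/4 = 769.25
χ² = Σ (O − E)² / E
  agouti: (2406 − 2307.75)² / 2307.75 = 4.1829
  black: (671 − 769.25)² / 769.25 = 12.5487
χ² = 4.1829 + 12.5487 = 16.7316 ≈ 16.732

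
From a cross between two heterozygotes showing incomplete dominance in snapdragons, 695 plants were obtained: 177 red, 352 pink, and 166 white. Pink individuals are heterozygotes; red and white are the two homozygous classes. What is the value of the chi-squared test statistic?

With incomplete dominance, a heterozygote × heterozygote cross gives a 1:2:1 phenotypic ratio.
Under the 1:2:1 hypothesis (Σ ratio = 4, N = 695):
  red: 695 × 1/4 = 173.75
  pink: 695 × 2/4 = 347.5
  white: 695 × 1/4 = 173.75
χ² = Σ (O − E)² / E
  red: (177 − 173.75)² / 173.75 = 0.0608
  pink: (352 − 347.5)² / 347.5 = 0.0583
  white: (166 − 173.75)² / 173.75 = 0.3457
χ² = 0.0608 + 0.0583 + 0.3457 = 0.4648 ≈ 0.465

0.465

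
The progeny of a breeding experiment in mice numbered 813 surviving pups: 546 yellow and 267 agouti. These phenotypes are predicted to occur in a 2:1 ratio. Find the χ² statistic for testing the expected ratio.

0.089

Expected counts for N = 813 under a 2:1 ratio (total parts = 3):
  yellow: 813 × 2/3 = 542
  agouti: 813 × 1/3 = 271
χ² = Σ (O − E)² / E
  yellow: (546 − 542)² / 542 = 0.0295
  agouti: (267 − 271)² / 271 = 0.0590
χ² = 0.0295 + 0.0590 = 0.0885 ≈ 0.089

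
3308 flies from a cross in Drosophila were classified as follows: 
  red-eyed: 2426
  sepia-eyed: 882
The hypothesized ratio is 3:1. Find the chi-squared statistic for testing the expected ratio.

The 3:1 ratio has 4 parts, so with N = 3308 the expected counts are:
  red-eyed: 3308 × 3/4 = 2481
  sepia-eyed: 3308 × 1/4 = 827
χ² = Σ (O − E)² / E
  red-eyed: (2426 − 2481)² / 2481 = 1.2193
  sepia-eyed: (882 − 827)² / 827 = 3.6578
χ² = 1.2193 + 3.6578 = 4.8771 ≈ 4.877

4.877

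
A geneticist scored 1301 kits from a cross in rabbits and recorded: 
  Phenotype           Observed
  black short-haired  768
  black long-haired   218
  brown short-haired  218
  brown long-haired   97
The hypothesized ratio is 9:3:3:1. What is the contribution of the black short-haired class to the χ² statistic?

1.789

Under the 9:3:3:1 hypothesis (Σ ratio = 16, N = 1301):
  black short-haired: 1301 × 9/16 = 731.8125
  black long-haired: 1301 × 3/16 = 243.9375
  brown short-haired: 1301 × 3/16 = 243.9375
  brown long-haired: 1301 × 1/16 = 81.3125
Contribution of black short-haired: (768 − 731.8125)² / 731.8125 = 1.7894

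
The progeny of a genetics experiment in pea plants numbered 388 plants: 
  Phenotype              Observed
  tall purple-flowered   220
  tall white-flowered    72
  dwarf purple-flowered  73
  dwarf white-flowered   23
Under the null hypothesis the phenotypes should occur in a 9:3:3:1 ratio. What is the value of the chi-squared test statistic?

0.087

Under the 9:3:3:1 hypothesis (Σ ratio = 16, N = 388):
  tall purple-flowered: 388 × 9/16 = 218.25
  tall white-flowered: 388 × 3/16 = 72.75
  dwarf purple-flowered: 388 × 3/16 = 72.75
  dwarf white-flowered: 388 × 1/16 = 24.25
χ² = Σ (O − E)² / E
  tall purple-flowered: (220 − 218.25)² / 218.25 = 0.0140
  tall white-flowered: (72 − 72.75)² / 72.75 = 0.0077
  dwarf purple-flowered: (73 − 72.75)² / 72.75 = 0.0009
  dwarf white-flowered: (23 − 24.25)² / 24.25 = 0.0644
χ² = 0.0140 + 0.0077 + 0.0009 + 0.0644 = 0.087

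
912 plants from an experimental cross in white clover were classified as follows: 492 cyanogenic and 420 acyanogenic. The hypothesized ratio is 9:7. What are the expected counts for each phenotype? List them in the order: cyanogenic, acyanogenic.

513, 399

Total ratio parts = 16. Expected numbers out of 912:
  cyanogenic: 912 × 9/16 = 513
  acyanogenic: 912 × 7/16 = 399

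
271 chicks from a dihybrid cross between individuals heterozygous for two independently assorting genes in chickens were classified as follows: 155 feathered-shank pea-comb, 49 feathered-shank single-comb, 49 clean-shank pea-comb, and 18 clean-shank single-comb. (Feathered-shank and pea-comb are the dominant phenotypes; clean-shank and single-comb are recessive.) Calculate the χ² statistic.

A dihybrid F₂ with independent assortment and complete dominance at both loci gives a 9:3:3:1 phenotypic ratio.
Expected counts for N = 271 under a 9:3:3:1 ratio (total parts = 16):
  feathered-shank pea-comb: 271 × 9/16 = 152.4375
  feathered-shank single-comb: 271 × 3/16 = 50.8125
  clean-shank pea-comb: 271 × 3/16 = 50.8125
  clean-shank single-comb: 271 × 1/16 = 16.9375
χ² = Σ (O − E)² / E
  feathered-shank pea-comb: (155 − 152.4375)² / 152.4375 = 0.0431
  feathered-shank single-comb: (49 − 50.8125)² / 50.8125 = 0.0647
  clean-shank pea-comb: (49 − 50.8125)² / 50.8125 = 0.0647
  clean-shank single-comb: (18 − 16.9375)² / 16.9375 = 0.0667
χ² = 0.0431 + 0.0647 + 0.0647 + 0.0667 = 0.2392 ≈ 0.239

0.239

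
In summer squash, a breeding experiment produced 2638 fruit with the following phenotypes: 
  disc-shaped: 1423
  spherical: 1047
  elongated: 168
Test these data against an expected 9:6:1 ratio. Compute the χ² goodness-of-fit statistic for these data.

5.928

Under the 9:6:1 hypothesis (Σ ratio = 16, N = 2638):
  disc-shaped: 2638 × 9/16 = 1483.875
  spherical: 2638 × 6/16 = 989.25
  elongated: 2638 × 1/16 = 164.875
χ² = Σ (O − E)² / E
  disc-shaped: (1423 − 1483.875)² / 1483.875 = 2.4974
  spherical: (1047 − 989.25)² / 989.25 = 3.3713
  elongated: (168 − 164.875)² / 164.875 = 0.0592
χ² = 2.4974 + 3.3713 + 0.0592 = 5.9279 ≈ 5.928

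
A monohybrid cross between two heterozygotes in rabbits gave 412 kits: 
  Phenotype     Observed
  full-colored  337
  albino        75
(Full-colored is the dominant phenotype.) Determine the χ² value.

For a monohybrid cross between heterozygotes with complete dominance, the expected phenotypic ratio is 3:1.
Expected counts for N = 412 under a 3:1 ratio (total parts = 4):
  full-colored: 412 × 3/4 = 309
  albino: 412 × 1/4 = 103
χ² = Σ (O − E)² / E
  full-colored: (337 − 309)² / 309 = 2.5372
  albino: (75 − 103)² / 103 = 7.6117
χ² = 2.5372 + 7.6117 = 10.1489 ≈ 10.149

10.149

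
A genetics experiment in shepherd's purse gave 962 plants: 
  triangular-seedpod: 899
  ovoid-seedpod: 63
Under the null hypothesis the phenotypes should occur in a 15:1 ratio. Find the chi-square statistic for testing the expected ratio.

0.147

The 15:1 ratio has 16 parts, so with N = 962 the expected counts are:
  triangular-seedpod: 962 × 15/16 = 901.875
  ovoid-seedpod: 962 × 1/16 = 60.125
χ² = Σ (O − E)² / E
  triangular-seedpod: (899 − 901.875)² / 901.875 = 0.0092
  ovoid-seedpod: (63 − 60.125)² / 60.125 = 0.1375
χ² = 0.0092 + 0.1375 = 0.1467 ≈ 0.147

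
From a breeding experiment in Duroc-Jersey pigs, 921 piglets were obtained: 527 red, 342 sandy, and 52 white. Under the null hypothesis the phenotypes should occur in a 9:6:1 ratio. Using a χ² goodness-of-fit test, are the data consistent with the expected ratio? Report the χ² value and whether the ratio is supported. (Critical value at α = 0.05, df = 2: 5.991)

The 9:6:1 ratio has 16 parts, so with N = 921 the expected counts are:
  red: 921 × 9/16 = 518.0625
  sandy: 921 × 6/16 = 345.375
  white: 921 × 1/16 = 57.5625
χ² = Σ (O − E)² / E
  red: (527 − 518.0625)² / 518.0625 = 0.1542
  sandy: (342 − 345.375)² / 345.375 = 0.0330
  white: (52 − 57.5625)² / 57.5625 = 0.5375
χ² = 0.1542 + 0.0330 + 0.5375 = 0.7247 ≈ 0.725
Degrees of freedom = 3 − 1 = 2; critical value at α = 0.05 is 5.991.
Since 0.725 < 5.991, we fail to reject the null hypothesis — the data are consistent with the 9:6:1 ratio.

0.725; consistent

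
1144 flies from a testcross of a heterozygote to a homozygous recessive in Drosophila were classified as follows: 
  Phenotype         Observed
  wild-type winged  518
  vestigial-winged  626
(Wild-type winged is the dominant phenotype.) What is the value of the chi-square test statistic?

A testcross of a heterozygote (Aa × aa) gives a 1:1 phenotypic ratio.
Total ratio parts = 2. Expected numbers out of 1144:
  wild-type winged: 1144 × 1/2 = 572
  vestigial-winged: 1144 × 1/2 = 572
χ² = Σ (O − E)² / E
  wild-type winged: (518 − 572)² / 572 = 5.0979
  vestigial-winged: (626 − 572)² / 572 = 5.0979
χ² = 5.0979 + 5.0979 = 10.1958 ≈ 10.196

10.196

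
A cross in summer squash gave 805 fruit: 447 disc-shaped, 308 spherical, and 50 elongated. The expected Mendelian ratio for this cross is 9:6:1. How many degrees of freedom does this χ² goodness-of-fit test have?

2

A goodness-of-fit test with 3 phenotype classes has df = 3 − 1 = 2.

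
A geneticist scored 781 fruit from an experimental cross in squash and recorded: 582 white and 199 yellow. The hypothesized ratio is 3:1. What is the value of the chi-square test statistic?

Total ratio parts = 4. Expected numbers out of 781:
  white: 781 × 3/4 = 585.75
  yellow: 781 × 1/4 = 195.25
χ² = Σ (O − E)² / E
  white: (582 − 585.75)² / 585.75 = 0.0240
  yellow: (199 − 195.25)² / 195.25 = 0.0720
χ² = 0.0240 + 0.0720 = 0.096

0.096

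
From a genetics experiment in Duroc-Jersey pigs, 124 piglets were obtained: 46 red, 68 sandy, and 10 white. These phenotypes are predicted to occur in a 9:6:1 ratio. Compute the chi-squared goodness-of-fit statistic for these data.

The 9:6:1 ratio has 16 parts, so with N = 124 the expected counts are:
  red: 124 × 9/16 = 69.75
  sandy: 124 × 6/16 = 46.5
  white: 124 × 1/16 = 7.75
χ² = Σ (O − E)² / E
  red: (46 − 69.75)² / 69.75 = 8.0869
  sandy: (68 − 46.5)² / 46.5 = 9.9409
  white: (10 − 7.75)² / 7.75 = 0.6532
χ² = 8.0869 + 9.9409 + 0.6532 = 18.681

18.681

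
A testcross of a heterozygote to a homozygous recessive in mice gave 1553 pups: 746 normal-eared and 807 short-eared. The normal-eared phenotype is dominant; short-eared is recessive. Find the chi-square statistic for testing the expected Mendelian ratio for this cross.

A testcross of a heterozygote (Aa × aa) gives a 1:1 phenotypic ratio.
Expected counts for N = 1553 under a 1:1 ratio (total parts = 2):
  normal-eared: 1553 × 1/2 = 776.5
  short-eared: 1553 × 1/2 = 776.5
χ² = Σ (O − E)² / E
  normal-eared: (746 − 776.5)² / 776.5 = 1.1980
  short-eared: (807 − 776.5)² / 776.5 = 1.1980
χ² = 1.1980 + 1.1980 = 2.396

2.396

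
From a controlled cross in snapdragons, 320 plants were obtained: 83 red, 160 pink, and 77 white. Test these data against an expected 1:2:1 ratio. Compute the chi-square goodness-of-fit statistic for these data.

Total ratio parts = 4. Expected numbers out of 320:
  red: 320 × 1/4 = 80
  pink: 320 × 2/4 = 160
  white: 320 × 1/4 = 80
χ² = Σ (O − E)² / E
  red: (83 − 80)² / 80 = 0.1125
  pink: (160 − 160)² / 160 = 0.0000
  white: (77 − 80)² / 80 = 0.1125
χ² = 0.1125 + 0.0000 + 0.1125 = 0.225

0.225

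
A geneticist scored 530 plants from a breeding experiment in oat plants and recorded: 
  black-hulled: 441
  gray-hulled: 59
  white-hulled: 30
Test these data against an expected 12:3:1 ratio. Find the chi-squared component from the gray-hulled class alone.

Under the 12:3:1 hypothesis (Σ ratio = 16, N = 530):
  black-hulled: 530 × 12/16 = 397.5
  gray-hulled: 530 × 3/16 = 99.375
  white-hulled: 530 × 1/16 = 33.125
Contribution of gray-hulled: (59 − 99.375)² / 99.375 = 16.4039

16.404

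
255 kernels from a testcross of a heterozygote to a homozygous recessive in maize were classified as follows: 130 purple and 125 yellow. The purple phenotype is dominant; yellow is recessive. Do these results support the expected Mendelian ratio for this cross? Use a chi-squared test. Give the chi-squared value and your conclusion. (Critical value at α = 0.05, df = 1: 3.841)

0.098; consistent

A testcross of a heterozygote (Aa × aa) gives a 1:1 phenotypic ratio.
The 1:1 ratio has 2 parts, so with N = 255 the expected counts are:
  purple: 255 × 1/2 = 127.5
  yellow: 255 × 1/2 = 127.5
χ² = Σ (O − E)² / E
  purple: (130 − 127.5)² / 127.5 = 0.0490
  yellow: (125 − 127.5)² / 127.5 = 0.0490
χ² = 0.0490 + 0.0490 = 0.098
Degrees of freedom = 2 − 1 = 1; critical value at α = 0.05 is 3.841.
Since 0.098 < 3.841, we fail to reject the null hypothesis — the data are consistent with the 1:1 ratio.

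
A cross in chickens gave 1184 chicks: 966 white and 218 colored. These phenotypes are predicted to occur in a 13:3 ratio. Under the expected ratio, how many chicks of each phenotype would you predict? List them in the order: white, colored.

Expected counts for N = 1184 under a 13:3 ratio (total parts = 16):
  white: 1184 × 13/16 = 962
  colored: 1184 × 3/16 = 222

962, 222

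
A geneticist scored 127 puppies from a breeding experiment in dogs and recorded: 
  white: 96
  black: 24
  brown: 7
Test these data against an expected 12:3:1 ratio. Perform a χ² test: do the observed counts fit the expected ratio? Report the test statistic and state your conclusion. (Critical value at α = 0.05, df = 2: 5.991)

0.118; consistent

Total ratio parts = 16. Expected numbers out of 127:
  white: 127 × 12/16 = 95.25
  black: 127 × 3/16 = 23.8125
  brown: 127 × 1/16 = 7.9375
χ² = Σ (O − E)² / E
  white: (96 − 95.25)² / 95.25 = 0.0059
  black: (24 − 23.8125)² / 23.8125 = 0.0015
  brown: (7 − 7.9375)² / 7.9375 = 0.1107
χ² = 0.0059 + 0.0015 + 0.1107 = 0.1181 ≈ 0.118
Degrees of freedom = 3 − 1 = 2; critical value at α = 0.05 is 5.991.
Since 0.118 < 5.991, we fail to reject the null hypothesis — the data are consistent with the 12:3:1 ratio.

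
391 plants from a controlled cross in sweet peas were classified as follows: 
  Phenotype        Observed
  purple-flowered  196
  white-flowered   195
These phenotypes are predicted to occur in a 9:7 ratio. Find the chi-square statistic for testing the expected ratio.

5.955

Expected counts for N = 391 under a 9:7 ratio (total parts = 16):
  purple-flowered: 391 × 9/16 = 219.9375
  white-flowered: 391 × 7/16 = 171.0625
χ² = Σ (O − E)² / E
  purple-flowered: (196 − 219.9375)² / 219.9375 = 2.6053
  white-flowered: (195 − 171.0625)² / 171.0625 = 3.3497
χ² = 2.6053 + 3.3497 = 5.955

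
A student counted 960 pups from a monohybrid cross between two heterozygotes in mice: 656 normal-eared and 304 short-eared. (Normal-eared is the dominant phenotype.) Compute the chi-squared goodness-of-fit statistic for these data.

For a monohybrid cross between heterozygotes with complete dominance, the expected phenotypic ratio is 3:1.
The 3:1 ratio has 4 parts, so with N = 960 the expected counts are:
  normal-eared: 960 × 3/4 = 720
  short-eared: 960 × 1/4 = 240
χ² = Σ (O − E)² / E
  normal-eared: (656 − 720)² / 720 = 5.6889
  short-eared: (304 − 240)² / 240 = 17.0667
χ² = 5.6889 + 17.0667 = 22.7556 ≈ 22.756

22.756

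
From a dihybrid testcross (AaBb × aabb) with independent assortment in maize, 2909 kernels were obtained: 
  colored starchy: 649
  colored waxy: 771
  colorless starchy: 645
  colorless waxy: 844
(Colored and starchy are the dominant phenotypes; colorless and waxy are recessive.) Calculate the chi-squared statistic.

39.096

A dihybrid testcross with independent assortment gives a 1:1:1:1 ratio.
Under the 1:1:1:1 hypothesis (Σ ratio = 4, N = 2909):
  colored starchy: 2909 × 1/4 = 727.25
  colored waxy: 2909 × 1/4 = 727.25
  colorless starchy: 2909 × 1/4 = 727.25
  colorless waxy: 2909 × 1/4 = 727.25
χ² = Σ (O − E)² / E
  colored starchy: (649 − 727.25)² / 727.25 = 8.4195
  colored waxy: (771 − 727.25)² / 727.25 = 2.6319
  colorless starchy: (645 − 727.25)² / 727.25 = 9.3023
  colorless waxy: (844 − 727.25)² / 727.25 = 18.7426
χ² = 8.4195 + 2.6319 + 9.3023 + 18.7426 = 39.0963 ≈ 39.096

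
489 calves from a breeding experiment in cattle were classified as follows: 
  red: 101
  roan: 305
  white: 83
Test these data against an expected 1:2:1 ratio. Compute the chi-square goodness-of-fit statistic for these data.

The 1:2:1 ratio has 4 parts, so with N = 489 the expected counts are:
  red: 489 × 1/4 = 122.25
  roan: 489 × 2/4 = 244.5
  white: 489 × 1/4 = 122.25
χ² = Σ (O − E)² / E
  red: (101 − 122.25)² / 122.25 = 3.6938
  roan: (305 − 244.5)² / 244.5 = 14.9703
  white: (83 − 122.25)² / 122.25 = 12.6017
χ² = 3.6938 + 14.9703 + 12.6017 = 31.2658 ≈ 31.266

31.266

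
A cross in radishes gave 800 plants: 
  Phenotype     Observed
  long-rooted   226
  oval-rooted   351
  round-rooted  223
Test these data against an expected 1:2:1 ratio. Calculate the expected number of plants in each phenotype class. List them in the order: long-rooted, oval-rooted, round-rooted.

Under the 1:2:1 hypothesis (Σ ratio = 4, N = 800):
  long-rooted: 800 × 1/4 = 200
  oval-rooted: 800 × 2/4 = 400
  round-rooted: 800 × 1/4 = 200

200, 400, 200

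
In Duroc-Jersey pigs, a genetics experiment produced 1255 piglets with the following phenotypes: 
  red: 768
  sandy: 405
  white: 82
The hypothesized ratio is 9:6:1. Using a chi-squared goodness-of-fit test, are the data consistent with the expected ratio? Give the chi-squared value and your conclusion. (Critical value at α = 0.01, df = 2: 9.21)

14.769; not consistent

Total ratio parts = 16. Expected numbers out of 1255:
  red: 1255 × 9/16 = 705.9375
  sandy: 1255 × 6/16 = 470.625
  white: 1255 × 1/16 = 78.4375
χ² = Σ (O − E)² / E
  red: (768 − 705.9375)² / 705.9375 = 5.4562
  sandy: (405 − 470.625)² / 470.625 = 9.1509
  white: (82 − 78.4375)² / 78.4375 = 0.1618
χ² = 5.4562 + 9.1509 + 0.1618 = 14.7689 ≈ 14.769
Degrees of freedom = 3 − 1 = 2; critical value at α = 0.01 is 9.21.
Since 14.769 > 9.21, we reject the null hypothesis — the data do not fit the 9:6:1 ratio.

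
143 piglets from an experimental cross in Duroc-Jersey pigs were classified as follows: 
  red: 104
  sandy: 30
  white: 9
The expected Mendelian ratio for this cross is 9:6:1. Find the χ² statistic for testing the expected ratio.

17.311

The 9:6:1 ratio has 16 parts, so with N = 143 the expected counts are:
  red: 143 × 9/16 = 80.4375
  sandy: 143 × 6/16 = 53.625
  white: 143 × 1/16 = 8.9375
χ² = Σ (O − E)² / E
  red: (104 − 80.4375)² / 80.4375 = 6.9021
  sandy: (30 − 53.625)² / 53.625 = 10.4082
  white: (9 − 8.9375)² / 8.9375 = 0.0004
χ² = 6.9021 + 10.4082 + 0.0004 = 17.3107 ≈ 17.311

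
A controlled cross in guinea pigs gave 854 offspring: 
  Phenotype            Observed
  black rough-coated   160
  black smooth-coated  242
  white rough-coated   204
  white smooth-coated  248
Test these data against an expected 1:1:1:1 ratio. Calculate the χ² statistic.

Expected counts for N = 854 under a 1:1:1:1 ratio (total parts = 4):
  black rough-coated: 854 × 1/4 = 213.5
  black smooth-coated: 854 × 1/4 = 213.5
  white rough-coated: 854 × 1/4 = 213.5
  white smooth-coated: 854 × 1/4 = 213.5
χ² = Σ (O − E)² / E
  black rough-coated: (160 − 213.5)² / 213.5 = 13.4063
  black smooth-coated: (242 − 213.5)² / 213.5 = 3.8044
  white rough-coated: (204 − 213.5)² / 213.5 = 0.4227
  white smooth-coated: (248 − 213.5)² / 213.5 = 5.5749
χ² = 13.4063 + 3.8044 + 0.4227 + 5.5749 = 23.2083 ≈ 23.208

23.208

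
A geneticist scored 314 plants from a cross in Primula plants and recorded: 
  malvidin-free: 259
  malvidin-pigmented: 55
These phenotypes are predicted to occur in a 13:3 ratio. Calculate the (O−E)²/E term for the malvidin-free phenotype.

0.059

Expected counts for N = 314 under a 13:3 ratio (total parts = 16):
  malvidin-free: 314 × 13/16 = 255.125
  malvidin-pigmented: 314 × 3/16 = 58.875
Contribution of malvidin-free: (259 − 255.125)² / 255.125 = 0.0589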